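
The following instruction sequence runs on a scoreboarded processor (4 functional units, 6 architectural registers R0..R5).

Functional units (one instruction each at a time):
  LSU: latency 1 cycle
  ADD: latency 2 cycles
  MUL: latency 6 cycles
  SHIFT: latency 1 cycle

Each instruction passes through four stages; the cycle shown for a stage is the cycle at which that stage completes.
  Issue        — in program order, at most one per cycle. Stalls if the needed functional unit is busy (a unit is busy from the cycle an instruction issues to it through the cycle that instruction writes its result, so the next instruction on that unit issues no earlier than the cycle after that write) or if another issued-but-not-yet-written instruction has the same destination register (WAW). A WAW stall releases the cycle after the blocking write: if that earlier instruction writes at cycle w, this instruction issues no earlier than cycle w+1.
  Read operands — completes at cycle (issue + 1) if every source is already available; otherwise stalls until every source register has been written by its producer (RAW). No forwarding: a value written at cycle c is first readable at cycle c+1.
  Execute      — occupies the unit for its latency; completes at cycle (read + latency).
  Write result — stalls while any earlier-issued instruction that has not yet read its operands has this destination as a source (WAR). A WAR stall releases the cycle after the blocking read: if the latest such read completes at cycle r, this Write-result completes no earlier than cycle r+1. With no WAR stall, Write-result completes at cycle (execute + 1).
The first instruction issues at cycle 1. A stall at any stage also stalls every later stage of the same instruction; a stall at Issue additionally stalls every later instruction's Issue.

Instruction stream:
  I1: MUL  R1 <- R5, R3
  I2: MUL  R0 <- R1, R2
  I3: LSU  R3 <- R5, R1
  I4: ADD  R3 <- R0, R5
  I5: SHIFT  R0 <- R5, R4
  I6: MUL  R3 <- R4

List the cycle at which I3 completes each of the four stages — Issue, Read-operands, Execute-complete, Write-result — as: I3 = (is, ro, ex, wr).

I3 = (11, 12, 13, 14)

I1 -> (1, 2, 8, 9)
I2 -> (10, 11, 17, 18)  // struct: MUL busy until I1 writes@9
I3 -> (11, 12, 13, 14)
I4 -> (15, 19, 21, 22)  // WAW R3: wait I3 write@14, RAW R0: wait I2 write@18
I5 -> (19, 20, 21, 22)  // WAW R0: wait I2 write@18
I6 -> (23, 24, 30, 31)  // WAW R3: wait I4 write@22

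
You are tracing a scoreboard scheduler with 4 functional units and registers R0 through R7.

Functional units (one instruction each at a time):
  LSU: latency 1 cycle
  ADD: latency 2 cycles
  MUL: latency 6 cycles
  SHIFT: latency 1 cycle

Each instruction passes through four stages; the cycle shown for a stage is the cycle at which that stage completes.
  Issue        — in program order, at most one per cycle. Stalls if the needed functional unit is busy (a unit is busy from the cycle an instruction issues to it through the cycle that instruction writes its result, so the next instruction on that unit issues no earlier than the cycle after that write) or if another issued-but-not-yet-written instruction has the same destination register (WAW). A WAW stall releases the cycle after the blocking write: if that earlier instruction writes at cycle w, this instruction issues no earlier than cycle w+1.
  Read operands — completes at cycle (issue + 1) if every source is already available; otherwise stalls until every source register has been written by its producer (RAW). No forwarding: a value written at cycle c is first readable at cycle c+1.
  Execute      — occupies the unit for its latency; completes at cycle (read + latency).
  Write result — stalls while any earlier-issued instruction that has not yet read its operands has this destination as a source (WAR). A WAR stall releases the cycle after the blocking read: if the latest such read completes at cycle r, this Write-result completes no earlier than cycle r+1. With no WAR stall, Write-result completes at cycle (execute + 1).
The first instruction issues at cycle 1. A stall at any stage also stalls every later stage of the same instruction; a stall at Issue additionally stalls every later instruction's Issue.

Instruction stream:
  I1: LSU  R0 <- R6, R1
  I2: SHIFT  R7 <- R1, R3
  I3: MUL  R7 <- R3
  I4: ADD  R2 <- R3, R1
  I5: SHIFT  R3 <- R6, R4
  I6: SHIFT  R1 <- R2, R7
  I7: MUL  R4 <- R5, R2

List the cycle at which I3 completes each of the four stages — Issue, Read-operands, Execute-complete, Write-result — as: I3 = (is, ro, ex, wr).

I3 = (6, 7, 13, 14)

[I1] 1/2/3/4
[I2] 2/3/4/5
[I3] 6/7/13/14  (WAW R7: wait I2 write@5)
[I4] 7/8/10/11
[I5] 8/9/10/11
[I6] 12/15/16/17  (struct: SHIFT busy until I5 writes@11; RAW R7: wait I3 write@14)
[I7] 15/16/22/23  (struct: MUL busy until I3 writes@14)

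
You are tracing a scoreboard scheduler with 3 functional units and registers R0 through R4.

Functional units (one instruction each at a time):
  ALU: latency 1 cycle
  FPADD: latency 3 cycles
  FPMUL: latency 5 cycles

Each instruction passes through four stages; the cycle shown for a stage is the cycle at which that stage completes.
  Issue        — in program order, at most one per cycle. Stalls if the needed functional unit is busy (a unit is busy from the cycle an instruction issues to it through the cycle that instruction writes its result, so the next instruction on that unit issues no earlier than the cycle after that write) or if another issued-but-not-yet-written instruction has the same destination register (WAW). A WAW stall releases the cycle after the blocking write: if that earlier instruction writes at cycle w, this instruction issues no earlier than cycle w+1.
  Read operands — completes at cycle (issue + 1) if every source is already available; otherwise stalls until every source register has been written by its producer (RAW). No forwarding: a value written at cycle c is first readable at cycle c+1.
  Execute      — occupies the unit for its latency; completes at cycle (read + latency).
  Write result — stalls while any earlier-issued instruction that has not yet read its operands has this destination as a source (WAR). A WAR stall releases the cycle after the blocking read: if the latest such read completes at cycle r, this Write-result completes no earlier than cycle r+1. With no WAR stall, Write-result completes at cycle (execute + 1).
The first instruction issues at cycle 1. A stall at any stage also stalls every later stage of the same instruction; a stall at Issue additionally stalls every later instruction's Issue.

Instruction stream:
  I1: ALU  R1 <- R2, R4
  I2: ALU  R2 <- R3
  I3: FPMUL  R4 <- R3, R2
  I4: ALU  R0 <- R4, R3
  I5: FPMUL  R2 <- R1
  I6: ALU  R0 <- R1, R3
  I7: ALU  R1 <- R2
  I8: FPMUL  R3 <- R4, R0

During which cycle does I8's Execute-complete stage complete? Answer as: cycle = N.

I1: IS=1 RO=2 EX=3 WR=4
I2: IS=5 RO=6 EX=7 WR=8  [struct: ALU busy until I1 writes@4]
I3: IS=6 RO=9 EX=14 WR=15  [RAW R2: wait I2 write@8]
I4: IS=9 RO=16 EX=17 WR=18  [struct: ALU busy until I2 writes@8; RAW R4: wait I3 write@15]
I5: IS=16 RO=17 EX=22 WR=23  [struct: FPMUL busy until I3 writes@15]
I6: IS=19 RO=20 EX=21 WR=22  [struct: ALU busy until I4 writes@18]
I7: IS=23 RO=24 EX=25 WR=26  [struct: ALU busy until I6 writes@22]
I8: IS=24 RO=25 EX=30 WR=31

cycle = 30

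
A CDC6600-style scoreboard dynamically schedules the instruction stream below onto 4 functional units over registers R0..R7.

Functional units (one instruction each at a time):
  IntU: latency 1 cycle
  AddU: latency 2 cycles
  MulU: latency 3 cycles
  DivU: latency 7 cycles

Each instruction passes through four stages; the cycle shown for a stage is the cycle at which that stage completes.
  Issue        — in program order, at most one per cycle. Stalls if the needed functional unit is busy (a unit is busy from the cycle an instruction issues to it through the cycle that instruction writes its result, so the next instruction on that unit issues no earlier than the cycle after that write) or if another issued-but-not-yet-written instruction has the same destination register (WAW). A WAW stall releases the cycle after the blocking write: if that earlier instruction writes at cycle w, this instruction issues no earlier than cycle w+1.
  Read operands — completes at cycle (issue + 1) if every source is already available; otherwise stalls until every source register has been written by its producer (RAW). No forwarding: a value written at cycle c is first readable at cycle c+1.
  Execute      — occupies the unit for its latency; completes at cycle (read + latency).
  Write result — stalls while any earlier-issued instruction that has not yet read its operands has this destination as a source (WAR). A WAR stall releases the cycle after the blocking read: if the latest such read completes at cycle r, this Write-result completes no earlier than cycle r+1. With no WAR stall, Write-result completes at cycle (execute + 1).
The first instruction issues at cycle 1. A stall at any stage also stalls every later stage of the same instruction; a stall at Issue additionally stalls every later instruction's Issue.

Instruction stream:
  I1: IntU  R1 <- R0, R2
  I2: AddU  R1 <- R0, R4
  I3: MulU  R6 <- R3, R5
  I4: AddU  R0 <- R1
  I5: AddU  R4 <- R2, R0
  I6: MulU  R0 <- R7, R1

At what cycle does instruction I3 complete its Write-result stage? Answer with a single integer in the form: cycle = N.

[1] I1 issues→IntU
[2] I1 reads
[3] I1 exec-done
[4] I1 writes R1
[5] I2 issues→AddU
[6] I2 reads, I3 issues→MulU
[7] I3 reads
[8] I2 exec-done
[9] I2 writes R1
[10] I3 exec-done, I4 issues→AddU
[11] I3 writes R6, I4 reads
[13] I4 exec-done
[14] I4 writes R0
[15] I5 issues→AddU
[16] I5 reads, I6 issues→MulU
[17] I6 reads
[18] I5 exec-done
[19] I5 writes R4
[20] I6 exec-done
[21] I6 writes R0

cycle = 11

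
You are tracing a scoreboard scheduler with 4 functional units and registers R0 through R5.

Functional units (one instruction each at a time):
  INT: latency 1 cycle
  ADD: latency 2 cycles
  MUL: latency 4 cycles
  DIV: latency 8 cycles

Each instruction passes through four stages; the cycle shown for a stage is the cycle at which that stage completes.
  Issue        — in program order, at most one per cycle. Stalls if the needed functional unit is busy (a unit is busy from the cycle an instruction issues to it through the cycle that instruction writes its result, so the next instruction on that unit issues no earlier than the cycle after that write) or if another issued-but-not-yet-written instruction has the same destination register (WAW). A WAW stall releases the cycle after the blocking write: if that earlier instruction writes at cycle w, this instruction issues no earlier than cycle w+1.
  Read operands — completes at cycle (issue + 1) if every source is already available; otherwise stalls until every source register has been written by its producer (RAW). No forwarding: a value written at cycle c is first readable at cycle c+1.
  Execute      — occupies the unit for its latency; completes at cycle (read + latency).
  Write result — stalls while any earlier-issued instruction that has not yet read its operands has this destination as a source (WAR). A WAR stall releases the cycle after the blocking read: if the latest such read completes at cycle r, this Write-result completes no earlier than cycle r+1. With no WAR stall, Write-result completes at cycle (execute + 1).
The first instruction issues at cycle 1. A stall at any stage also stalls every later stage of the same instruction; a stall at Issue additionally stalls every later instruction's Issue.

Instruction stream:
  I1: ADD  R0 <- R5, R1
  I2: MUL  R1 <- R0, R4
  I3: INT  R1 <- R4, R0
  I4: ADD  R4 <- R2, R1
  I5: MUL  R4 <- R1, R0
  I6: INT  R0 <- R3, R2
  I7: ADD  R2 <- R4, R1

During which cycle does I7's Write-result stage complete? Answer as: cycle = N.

cycle = 30

t=1  I1 issues→ADD
t=2  I1 reads, I2 issues→MUL
t=4  I1 exec-done
t=5  I1 writes R0
t=6  I2 reads
t=10  I2 exec-done
t=11  I2 writes R1
t=12  I3 issues→INT
t=13  I3 reads, I4 issues→ADD
t=14  I3 exec-done
t=15  I3 writes R1
t=16  I4 reads
t=18  I4 exec-done
t=19  I4 writes R4
t=20  I5 issues→MUL
t=21  I5 reads, I6 issues→INT
t=22  I6 reads, I7 issues→ADD
t=23  I6 exec-done
t=24  I6 writes R0
t=25  I5 exec-done
t=26  I5 writes R4
t=27  I7 reads
t=29  I7 exec-done
t=30  I7 writes R2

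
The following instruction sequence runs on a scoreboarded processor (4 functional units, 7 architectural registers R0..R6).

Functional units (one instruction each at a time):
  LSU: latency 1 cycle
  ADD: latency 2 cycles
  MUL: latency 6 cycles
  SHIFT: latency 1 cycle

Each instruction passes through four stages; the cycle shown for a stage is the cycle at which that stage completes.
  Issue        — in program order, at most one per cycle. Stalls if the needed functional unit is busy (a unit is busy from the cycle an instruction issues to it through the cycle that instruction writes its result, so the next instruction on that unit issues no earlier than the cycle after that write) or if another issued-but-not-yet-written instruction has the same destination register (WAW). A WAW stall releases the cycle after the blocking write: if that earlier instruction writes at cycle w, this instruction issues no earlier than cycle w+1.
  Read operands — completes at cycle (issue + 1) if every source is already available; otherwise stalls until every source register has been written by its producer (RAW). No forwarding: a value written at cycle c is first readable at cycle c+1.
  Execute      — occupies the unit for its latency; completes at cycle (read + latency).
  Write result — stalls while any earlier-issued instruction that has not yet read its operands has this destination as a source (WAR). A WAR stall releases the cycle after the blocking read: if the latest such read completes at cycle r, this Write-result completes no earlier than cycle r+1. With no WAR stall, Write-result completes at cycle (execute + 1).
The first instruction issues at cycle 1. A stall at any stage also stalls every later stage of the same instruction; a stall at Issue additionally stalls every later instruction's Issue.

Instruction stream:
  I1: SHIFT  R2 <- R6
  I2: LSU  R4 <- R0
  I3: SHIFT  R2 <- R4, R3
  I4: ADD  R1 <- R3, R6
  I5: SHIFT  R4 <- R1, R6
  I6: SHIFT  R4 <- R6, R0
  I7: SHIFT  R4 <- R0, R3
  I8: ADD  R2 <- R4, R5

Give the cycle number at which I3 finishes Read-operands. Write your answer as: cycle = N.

t=1  I1 issues→SHIFT
t=2  I1 reads; I2 issues→LSU
t=3  I1 exec-done; I2 reads
t=4  I1 writes R2; I2 exec-done
t=5  I2 writes R4; I3 issues→SHIFT
t=6  I3 reads; I4 issues→ADD
t=7  I3 exec-done; I4 reads
t=8  I3 writes R2
t=9  I4 exec-done; I5 issues→SHIFT
t=10  I4 writes R1
t=11  I5 reads
t=12  I5 exec-done
t=13  I5 writes R4
t=14  I6 issues→SHIFT
t=15  I6 reads
t=16  I6 exec-done
t=17  I6 writes R4
t=18  I7 issues→SHIFT
t=19  I7 reads; I8 issues→ADD
t=20  I7 exec-done
t=21  I7 writes R4
t=22  I8 reads
t=24  I8 exec-done
t=25  I8 writes R2

cycle = 6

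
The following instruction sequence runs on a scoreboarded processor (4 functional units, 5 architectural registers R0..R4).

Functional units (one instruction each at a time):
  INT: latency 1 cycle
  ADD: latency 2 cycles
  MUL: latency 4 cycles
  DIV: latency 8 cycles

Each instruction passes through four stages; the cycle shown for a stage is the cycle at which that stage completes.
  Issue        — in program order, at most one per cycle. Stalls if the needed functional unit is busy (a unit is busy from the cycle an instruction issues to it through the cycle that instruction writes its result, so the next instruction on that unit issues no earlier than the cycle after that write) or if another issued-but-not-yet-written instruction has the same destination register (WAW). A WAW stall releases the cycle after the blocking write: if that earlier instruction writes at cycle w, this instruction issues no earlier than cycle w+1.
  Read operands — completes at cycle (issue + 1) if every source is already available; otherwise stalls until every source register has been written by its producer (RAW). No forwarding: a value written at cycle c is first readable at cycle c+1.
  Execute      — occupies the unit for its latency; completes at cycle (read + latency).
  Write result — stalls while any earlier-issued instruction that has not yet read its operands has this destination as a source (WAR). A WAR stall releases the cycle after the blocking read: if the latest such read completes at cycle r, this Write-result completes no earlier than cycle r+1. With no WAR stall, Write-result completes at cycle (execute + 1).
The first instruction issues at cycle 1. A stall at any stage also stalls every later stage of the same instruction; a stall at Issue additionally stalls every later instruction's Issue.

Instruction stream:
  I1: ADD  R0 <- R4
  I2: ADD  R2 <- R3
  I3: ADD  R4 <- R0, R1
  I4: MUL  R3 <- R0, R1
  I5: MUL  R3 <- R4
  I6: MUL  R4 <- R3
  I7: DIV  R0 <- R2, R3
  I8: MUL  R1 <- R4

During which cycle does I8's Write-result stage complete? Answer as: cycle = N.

[I1] 1/2/4/5
[I2] 6/7/9/10  (struct: ADD busy until I1 writes@5)
[I3] 11/12/14/15  (struct: ADD busy until I2 writes@10)
[I4] 12/13/17/18
[I5] 19/20/24/25  (struct: MUL busy until I4 writes@18)
[I6] 26/27/31/32  (struct: MUL busy until I5 writes@25)
[I7] 27/28/36/37
[I8] 33/34/38/39  (struct: MUL busy until I6 writes@32)

cycle = 39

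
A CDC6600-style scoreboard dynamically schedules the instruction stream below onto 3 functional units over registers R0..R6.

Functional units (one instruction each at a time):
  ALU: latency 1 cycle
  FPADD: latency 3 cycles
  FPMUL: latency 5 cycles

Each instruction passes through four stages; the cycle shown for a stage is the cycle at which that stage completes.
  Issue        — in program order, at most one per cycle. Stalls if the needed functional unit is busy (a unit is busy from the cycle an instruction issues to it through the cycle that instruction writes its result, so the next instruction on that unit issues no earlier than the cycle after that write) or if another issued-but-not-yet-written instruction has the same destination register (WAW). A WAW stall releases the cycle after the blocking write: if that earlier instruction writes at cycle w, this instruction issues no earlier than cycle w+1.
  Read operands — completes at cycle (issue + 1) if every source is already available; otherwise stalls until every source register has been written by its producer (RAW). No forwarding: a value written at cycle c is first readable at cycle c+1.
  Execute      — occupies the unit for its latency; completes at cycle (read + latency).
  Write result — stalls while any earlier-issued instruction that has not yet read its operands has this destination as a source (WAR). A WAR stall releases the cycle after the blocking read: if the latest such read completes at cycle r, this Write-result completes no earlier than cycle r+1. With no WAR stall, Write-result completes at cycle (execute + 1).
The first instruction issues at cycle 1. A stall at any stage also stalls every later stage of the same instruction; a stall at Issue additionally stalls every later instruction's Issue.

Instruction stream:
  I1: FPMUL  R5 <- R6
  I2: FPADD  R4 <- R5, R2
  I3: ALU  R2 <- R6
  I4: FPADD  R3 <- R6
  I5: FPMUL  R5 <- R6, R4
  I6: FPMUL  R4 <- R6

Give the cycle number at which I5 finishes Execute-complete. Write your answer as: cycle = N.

cycle 1: I1 dispatched to FPMUL
cycle 2: I1 operands ready, I2 dispatched to FPADD
cycle 3: I3 dispatched to ALU
cycle 4: I3 operands ready
cycle 5: I3 complete
cycle 7: I1 complete
cycle 8: R5←I1
cycle 9: I2 operands ready
cycle 10: R2←I3
cycle 12: I2 complete
cycle 13: R4←I2
cycle 14: I4 dispatched to FPADD
cycle 15: I4 operands ready, I5 dispatched to FPMUL
cycle 16: I5 operands ready
cycle 18: I4 complete
cycle 19: R3←I4
cycle 21: I5 complete
cycle 22: R5←I5
cycle 23: I6 dispatched to FPMUL
cycle 24: I6 operands ready
cycle 29: I6 complete
cycle 30: R4←I6

cycle = 21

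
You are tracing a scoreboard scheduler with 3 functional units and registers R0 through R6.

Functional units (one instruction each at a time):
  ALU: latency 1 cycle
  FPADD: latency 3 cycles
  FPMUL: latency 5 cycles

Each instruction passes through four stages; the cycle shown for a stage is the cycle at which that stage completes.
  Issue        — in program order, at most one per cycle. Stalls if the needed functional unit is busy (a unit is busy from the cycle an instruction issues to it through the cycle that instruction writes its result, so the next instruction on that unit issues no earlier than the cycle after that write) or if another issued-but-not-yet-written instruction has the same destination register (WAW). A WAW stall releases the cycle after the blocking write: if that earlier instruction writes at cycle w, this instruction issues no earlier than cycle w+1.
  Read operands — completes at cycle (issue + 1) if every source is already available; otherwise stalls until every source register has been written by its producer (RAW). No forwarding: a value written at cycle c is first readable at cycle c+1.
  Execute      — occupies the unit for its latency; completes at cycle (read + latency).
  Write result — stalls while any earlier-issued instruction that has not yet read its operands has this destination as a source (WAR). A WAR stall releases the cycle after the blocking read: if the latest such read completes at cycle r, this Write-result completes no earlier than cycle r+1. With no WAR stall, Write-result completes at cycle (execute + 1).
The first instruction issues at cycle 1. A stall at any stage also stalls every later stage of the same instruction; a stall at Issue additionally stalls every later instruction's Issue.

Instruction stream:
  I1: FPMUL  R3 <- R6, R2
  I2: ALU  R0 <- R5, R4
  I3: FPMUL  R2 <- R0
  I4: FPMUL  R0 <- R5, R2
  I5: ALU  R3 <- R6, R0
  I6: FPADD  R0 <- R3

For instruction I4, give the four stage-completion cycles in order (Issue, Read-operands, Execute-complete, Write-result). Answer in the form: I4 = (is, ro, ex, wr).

t=1  I1 issues→FPMUL
t=2  I1 reads | I2 issues→ALU
t=3  I2 reads
t=4  I2 exec-done
t=5  I2 writes R0
t=7  I1 exec-done
t=8  I1 writes R3
t=9  I3 issues→FPMUL
t=10  I3 reads
t=15  I3 exec-done
t=16  I3 writes R2
t=17  I4 issues→FPMUL
t=18  I4 reads | I5 issues→ALU
t=23  I4 exec-done
t=24  I4 writes R0
t=25  I5 reads | I6 issues→FPADD
t=26  I5 exec-done
t=27  I5 writes R3
t=28  I6 reads
t=31  I6 exec-done
t=32  I6 writes R0

I4 = (17, 18, 23, 24)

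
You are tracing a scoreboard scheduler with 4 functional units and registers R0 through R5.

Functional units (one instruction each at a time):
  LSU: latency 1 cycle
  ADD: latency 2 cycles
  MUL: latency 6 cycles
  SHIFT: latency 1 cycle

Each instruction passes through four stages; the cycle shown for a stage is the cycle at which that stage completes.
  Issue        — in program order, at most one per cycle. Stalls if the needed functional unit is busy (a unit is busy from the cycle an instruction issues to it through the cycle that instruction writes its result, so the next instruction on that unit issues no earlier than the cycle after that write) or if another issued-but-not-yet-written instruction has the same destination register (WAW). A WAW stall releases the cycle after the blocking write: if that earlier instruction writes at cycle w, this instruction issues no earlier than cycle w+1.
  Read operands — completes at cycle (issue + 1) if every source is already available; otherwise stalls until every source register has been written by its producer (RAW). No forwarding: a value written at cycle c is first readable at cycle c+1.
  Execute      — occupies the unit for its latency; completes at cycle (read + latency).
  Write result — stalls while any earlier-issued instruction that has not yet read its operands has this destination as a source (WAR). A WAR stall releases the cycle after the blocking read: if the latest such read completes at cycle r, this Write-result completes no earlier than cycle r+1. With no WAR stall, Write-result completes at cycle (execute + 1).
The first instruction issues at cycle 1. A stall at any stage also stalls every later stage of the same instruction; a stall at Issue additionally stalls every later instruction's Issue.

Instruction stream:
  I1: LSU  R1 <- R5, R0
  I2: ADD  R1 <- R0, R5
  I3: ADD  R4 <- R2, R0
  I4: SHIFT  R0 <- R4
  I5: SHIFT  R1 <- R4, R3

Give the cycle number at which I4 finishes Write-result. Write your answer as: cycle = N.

cycle = 17

I1 -> (1, 2, 3, 4)
I2 -> (5, 6, 8, 9)  // WAW R1: wait I1 write@4
I3 -> (10, 11, 13, 14)  // struct: ADD busy until I2 writes@9
I4 -> (11, 15, 16, 17)  // RAW R4: wait I3 write@14
I5 -> (18, 19, 20, 21)  // struct: SHIFT busy until I4 writes@17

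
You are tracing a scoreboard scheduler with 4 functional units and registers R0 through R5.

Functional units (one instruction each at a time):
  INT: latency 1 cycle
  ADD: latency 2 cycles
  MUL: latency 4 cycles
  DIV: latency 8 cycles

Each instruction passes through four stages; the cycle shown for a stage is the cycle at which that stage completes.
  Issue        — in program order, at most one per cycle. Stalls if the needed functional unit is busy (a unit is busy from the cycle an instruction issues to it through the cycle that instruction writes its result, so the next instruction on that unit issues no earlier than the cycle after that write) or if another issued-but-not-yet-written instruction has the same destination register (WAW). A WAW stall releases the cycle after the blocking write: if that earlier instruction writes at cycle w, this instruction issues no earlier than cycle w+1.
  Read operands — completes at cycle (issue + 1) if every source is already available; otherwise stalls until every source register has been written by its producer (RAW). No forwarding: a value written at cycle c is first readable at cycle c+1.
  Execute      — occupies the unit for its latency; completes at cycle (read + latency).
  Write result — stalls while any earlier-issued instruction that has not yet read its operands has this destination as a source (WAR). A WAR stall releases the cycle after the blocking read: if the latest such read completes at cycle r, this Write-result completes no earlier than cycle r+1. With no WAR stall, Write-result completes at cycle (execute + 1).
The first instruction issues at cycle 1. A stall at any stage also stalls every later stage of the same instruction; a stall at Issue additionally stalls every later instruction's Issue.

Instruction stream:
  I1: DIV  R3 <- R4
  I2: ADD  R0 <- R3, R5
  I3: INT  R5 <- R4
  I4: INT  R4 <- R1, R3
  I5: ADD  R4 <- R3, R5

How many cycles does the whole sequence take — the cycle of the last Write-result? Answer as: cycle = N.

[I1] 1/2/10/11
[I2] 2/12/14/15  (RAW R3: wait I1 write@11)
[I3] 3/4/5/13  (WAR R5: wait I2 read@12)
[I4] 14/15/16/17  (struct: INT busy until I3 writes@13)
[I5] 18/19/21/22  (WAW R4: wait I4 write@17)

cycle = 22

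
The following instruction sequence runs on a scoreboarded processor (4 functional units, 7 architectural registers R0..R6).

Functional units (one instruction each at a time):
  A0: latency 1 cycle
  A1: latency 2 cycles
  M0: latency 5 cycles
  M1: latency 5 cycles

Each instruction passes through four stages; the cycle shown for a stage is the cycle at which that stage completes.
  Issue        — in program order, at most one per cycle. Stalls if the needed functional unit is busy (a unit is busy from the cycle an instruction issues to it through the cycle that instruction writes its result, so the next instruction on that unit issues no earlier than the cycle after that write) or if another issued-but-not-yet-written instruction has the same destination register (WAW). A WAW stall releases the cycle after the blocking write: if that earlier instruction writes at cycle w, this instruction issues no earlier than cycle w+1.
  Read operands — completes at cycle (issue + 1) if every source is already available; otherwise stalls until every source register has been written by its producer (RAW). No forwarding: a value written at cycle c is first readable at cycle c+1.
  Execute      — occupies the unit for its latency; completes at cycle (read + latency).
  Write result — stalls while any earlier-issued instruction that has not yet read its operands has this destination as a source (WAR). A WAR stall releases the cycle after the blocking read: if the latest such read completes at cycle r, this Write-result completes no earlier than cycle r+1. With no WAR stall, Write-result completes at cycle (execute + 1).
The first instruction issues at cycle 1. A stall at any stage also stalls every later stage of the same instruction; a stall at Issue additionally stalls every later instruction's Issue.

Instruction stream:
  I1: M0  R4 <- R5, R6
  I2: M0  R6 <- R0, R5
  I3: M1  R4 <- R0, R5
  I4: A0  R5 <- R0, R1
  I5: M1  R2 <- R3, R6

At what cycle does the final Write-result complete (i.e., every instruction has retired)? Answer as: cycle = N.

cycle 1: I1→M0
cycle 2: I1 RO
cycle 7: I1 EX
cycle 8: I1 WR R4
cycle 9: I2→M0
cycle 10: I2 RO, I3→M1
cycle 11: I3 RO, I4→A0
cycle 12: I4 RO
cycle 13: I4 EX
cycle 14: I4 WR R5
cycle 15: I2 EX
cycle 16: I2 WR R6, I3 EX
cycle 17: I3 WR R4
cycle 18: I5→M1
cycle 19: I5 RO
cycle 24: I5 EX
cycle 25: I5 WR R2

cycle = 25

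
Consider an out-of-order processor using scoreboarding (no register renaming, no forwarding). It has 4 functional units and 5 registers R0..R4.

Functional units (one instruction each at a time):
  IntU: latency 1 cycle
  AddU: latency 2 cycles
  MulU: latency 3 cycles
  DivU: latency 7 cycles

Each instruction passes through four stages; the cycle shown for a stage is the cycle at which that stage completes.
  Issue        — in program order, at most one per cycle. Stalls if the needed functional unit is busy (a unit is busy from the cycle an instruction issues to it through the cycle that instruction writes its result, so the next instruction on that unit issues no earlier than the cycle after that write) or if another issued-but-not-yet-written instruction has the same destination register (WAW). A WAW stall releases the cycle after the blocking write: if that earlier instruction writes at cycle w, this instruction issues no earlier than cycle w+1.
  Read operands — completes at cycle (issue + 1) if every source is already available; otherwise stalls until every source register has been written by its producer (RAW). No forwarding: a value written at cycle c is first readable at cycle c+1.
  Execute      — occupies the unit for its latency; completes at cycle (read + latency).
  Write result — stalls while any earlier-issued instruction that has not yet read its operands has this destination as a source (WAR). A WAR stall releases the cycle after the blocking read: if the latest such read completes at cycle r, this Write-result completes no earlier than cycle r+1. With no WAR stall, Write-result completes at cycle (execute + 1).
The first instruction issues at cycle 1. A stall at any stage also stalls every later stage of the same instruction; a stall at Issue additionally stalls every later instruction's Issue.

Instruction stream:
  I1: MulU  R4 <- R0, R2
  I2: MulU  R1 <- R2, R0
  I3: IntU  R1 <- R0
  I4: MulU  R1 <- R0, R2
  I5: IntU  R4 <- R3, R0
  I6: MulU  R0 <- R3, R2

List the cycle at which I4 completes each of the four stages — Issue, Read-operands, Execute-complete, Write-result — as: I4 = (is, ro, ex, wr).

I4 = (17, 18, 21, 22)

[I1] 1/2/5/6
[I2] 7/8/11/12  (struct: MulU busy until I1 writes@6)
[I3] 13/14/15/16  (WAW R1: wait I2 write@12)
[I4] 17/18/21/22  (WAW R1: wait I3 write@16)
[I5] 18/19/20/21
[I6] 23/24/27/28  (struct: MulU busy until I4 writes@22)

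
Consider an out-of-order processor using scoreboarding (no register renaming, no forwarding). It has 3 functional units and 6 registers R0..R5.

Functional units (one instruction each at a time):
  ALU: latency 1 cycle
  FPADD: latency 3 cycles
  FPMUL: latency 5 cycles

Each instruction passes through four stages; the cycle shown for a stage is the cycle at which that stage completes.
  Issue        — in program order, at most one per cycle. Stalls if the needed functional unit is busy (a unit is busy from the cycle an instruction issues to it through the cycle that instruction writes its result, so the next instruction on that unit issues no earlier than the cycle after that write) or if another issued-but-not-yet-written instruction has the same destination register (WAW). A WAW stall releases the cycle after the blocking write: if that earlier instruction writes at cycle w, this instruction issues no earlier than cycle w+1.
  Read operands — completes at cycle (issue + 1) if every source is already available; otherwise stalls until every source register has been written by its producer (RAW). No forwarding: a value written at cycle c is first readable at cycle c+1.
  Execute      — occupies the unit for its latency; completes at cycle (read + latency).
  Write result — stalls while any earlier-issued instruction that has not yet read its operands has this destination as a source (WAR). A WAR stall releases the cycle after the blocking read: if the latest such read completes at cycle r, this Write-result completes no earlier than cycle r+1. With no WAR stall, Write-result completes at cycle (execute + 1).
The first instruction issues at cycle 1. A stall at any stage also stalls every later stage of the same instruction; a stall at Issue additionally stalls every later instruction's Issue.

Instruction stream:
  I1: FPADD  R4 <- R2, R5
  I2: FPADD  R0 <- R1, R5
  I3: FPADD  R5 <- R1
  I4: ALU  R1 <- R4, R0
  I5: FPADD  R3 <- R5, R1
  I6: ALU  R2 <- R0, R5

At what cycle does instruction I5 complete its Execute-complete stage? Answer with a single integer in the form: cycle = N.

cycle = 23

t=1  issue I1 (FPADD)
t=2  I1 read-ops
t=5  I1 finished on FPADD
t=6  I1→R4
t=7  issue I2 (FPADD)
t=8  I2 read-ops
t=11  I2 finished on FPADD
t=12  I2→R0
t=13  issue I3 (FPADD)
t=14  I3 read-ops, issue I4 (ALU)
t=15  I4 read-ops
t=16  I4 finished on ALU
t=17  I3 finished on FPADD, I4→R1
t=18  I3→R5
t=19  issue I5 (FPADD)
t=20  I5 read-ops, issue I6 (ALU)
t=21  I6 read-ops
t=22  I6 finished on ALU
t=23  I5 finished on FPADD, I6→R2
t=24  I5→R3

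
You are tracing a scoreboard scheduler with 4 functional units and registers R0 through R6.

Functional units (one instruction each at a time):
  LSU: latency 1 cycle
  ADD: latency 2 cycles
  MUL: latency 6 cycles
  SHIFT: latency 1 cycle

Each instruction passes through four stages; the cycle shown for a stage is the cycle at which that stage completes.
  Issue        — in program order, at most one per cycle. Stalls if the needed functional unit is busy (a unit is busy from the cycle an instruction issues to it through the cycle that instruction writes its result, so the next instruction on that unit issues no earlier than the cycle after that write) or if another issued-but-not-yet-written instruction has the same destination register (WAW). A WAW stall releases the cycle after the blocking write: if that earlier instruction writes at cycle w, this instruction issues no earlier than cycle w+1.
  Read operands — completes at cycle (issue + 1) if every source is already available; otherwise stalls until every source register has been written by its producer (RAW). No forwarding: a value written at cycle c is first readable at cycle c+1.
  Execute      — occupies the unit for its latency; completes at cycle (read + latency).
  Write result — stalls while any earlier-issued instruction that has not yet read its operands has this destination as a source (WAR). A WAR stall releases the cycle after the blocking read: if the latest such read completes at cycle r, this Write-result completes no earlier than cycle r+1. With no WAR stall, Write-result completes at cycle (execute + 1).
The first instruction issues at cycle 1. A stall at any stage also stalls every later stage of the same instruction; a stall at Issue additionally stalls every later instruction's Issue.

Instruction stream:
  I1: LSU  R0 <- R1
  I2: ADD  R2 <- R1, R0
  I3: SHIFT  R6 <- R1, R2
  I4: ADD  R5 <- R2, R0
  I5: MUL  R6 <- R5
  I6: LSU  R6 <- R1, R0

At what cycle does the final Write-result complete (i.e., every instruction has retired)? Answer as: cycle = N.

cycle = 25

I1 -> (1, 2, 3, 4)
I2 -> (2, 5, 7, 8)  // RAW R0: wait I1 write@4
I3 -> (3, 9, 10, 11)  // RAW R2: wait I2 write@8
I4 -> (9, 10, 12, 13)  // struct: ADD busy until I2 writes@8
I5 -> (12, 14, 20, 21)  // WAW R6: wait I3 write@11, RAW R5: wait I4 write@13
I6 -> (22, 23, 24, 25)  // WAW R6: wait I5 write@21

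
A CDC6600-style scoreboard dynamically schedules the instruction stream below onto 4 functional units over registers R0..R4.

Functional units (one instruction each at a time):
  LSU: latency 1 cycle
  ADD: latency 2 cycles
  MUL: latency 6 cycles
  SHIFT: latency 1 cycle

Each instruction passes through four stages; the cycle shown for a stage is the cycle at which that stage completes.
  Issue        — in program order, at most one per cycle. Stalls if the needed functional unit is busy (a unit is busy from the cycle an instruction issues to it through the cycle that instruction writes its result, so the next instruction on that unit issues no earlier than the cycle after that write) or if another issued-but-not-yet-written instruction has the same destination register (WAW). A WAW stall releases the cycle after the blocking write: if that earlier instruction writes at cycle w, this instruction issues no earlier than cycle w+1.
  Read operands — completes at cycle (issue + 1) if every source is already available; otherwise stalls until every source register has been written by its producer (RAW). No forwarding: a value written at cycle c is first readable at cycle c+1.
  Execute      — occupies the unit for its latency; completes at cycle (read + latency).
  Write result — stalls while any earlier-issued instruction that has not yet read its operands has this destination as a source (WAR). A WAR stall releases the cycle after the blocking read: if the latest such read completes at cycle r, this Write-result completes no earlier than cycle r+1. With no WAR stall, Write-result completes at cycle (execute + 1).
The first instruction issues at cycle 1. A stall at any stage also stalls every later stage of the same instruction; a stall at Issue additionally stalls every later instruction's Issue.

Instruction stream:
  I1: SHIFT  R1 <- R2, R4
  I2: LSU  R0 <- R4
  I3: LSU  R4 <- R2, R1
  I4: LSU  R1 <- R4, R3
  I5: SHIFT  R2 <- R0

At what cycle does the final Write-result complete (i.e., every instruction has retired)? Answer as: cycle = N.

cycle = 14

t=1  I1→SHIFT
t=2  I1 RO · I2→LSU
t=3  I1 EX · I2 RO
t=4  I1 WR R1 · I2 EX
t=5  I2 WR R0
t=6  I3→LSU
t=7  I3 RO
t=8  I3 EX
t=9  I3 WR R4
t=10  I4→LSU
t=11  I4 RO · I5→SHIFT
t=12  I4 EX · I5 RO
t=13  I4 WR R1 · I5 EX
t=14  I5 WR R2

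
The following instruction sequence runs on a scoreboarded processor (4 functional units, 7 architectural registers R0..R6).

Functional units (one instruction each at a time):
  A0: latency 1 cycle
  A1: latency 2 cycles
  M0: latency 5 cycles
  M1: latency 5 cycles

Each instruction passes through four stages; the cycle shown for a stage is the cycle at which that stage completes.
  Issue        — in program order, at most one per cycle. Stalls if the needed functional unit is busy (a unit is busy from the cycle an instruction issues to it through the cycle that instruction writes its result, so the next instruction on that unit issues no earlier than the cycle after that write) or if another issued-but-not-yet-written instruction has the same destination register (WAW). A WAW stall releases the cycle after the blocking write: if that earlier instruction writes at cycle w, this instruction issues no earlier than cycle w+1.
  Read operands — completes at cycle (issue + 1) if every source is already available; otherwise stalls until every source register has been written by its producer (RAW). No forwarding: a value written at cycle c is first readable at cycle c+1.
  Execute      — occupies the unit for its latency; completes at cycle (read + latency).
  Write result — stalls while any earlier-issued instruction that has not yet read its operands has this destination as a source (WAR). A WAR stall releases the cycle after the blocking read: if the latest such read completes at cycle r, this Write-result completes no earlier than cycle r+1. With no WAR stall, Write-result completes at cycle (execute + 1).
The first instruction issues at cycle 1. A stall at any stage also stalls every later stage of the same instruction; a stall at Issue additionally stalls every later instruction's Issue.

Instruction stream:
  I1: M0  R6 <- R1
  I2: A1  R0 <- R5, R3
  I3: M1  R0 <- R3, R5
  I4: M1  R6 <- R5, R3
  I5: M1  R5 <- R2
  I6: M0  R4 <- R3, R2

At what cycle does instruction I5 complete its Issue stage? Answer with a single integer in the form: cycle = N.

c1: I1 dispatched to M0
c2: I1 operands ready · I2 dispatched to A1
c3: I2 operands ready
c5: I2 complete
c6: R0←I2
c7: I1 complete · I3 dispatched to M1
c8: R6←I1 · I3 operands ready
c13: I3 complete
c14: R0←I3
c15: I4 dispatched to M1
c16: I4 operands ready
c21: I4 complete
c22: R6←I4
c23: I5 dispatched to M1
c24: I5 operands ready · I6 dispatched to M0
c25: I6 operands ready
c29: I5 complete
c30: R5←I5 · I6 complete
c31: R4←I6

cycle = 23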